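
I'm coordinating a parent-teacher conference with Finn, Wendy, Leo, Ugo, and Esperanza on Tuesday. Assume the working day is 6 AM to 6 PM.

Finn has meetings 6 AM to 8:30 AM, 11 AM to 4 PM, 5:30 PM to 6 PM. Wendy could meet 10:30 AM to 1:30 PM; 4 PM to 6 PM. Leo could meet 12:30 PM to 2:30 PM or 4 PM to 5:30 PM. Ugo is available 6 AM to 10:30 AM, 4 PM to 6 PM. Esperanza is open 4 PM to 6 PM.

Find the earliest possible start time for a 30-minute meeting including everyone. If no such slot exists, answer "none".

Finn free: 08:30-11:00, 16:00-17:30 (invert busy blocks within the working day).
Wendy free: 10:30-13:30, 16:00-18:00.
Leo free: 12:30-14:30, 16:00-17:30.
Ugo free: 06:00-10:30, 16:00-18:00.
Esperanza free: 16:00-18:00.
Finn ∩ Wendy: 10:30-11:00, 16:00-17:30.
Finn ∩ Wendy ∩ Leo: 16:00-17:30.
Finn ∩ Wendy ∩ Leo ∩ Ugo: 16:00-17:30.
Finn ∩ Wendy ∩ Leo ∩ Ugo ∩ Esperanza: 16:00-17:30.
So the common availability across everyone is 16:00-17:30.
The first common window of at least 30 minutes is 16:00-17:30, so the earliest start is 16:00.

16:00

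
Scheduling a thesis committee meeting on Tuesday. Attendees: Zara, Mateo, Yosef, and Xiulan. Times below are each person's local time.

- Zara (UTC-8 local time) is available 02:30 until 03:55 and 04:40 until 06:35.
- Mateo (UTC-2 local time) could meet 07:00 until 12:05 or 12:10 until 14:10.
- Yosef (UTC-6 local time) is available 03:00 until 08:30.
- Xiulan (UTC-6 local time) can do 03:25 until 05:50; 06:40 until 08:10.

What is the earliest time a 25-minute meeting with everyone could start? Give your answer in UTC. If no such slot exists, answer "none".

Zara in UTC: 10:30-11:55, 12:40-14:35 (add 8h to convert from UTC-8).
Mateo in UTC: 09:00-14:05, 14:10-16:10 (add 2h to convert from UTC-2).
Yosef in UTC: 09:00-14:30 (add 6h to convert from UTC-6).
Xiulan in UTC: 09:25-11:50, 12:40-14:10 (add 6h to convert from UTC-6).
Zara ∩ Mateo: 10:30-11:55, 12:40-14:05, 14:10-14:35.
Zara ∩ Mateo ∩ Yosef: 10:30-11:55, 12:40-14:05, 14:10-14:30.
Zara ∩ Mateo ∩ Yosef ∩ Xiulan: 10:30-11:50, 12:40-14:05.
The first common window of at least 25 minutes is 10:30-11:50, so the earliest start is 10:30.

10:30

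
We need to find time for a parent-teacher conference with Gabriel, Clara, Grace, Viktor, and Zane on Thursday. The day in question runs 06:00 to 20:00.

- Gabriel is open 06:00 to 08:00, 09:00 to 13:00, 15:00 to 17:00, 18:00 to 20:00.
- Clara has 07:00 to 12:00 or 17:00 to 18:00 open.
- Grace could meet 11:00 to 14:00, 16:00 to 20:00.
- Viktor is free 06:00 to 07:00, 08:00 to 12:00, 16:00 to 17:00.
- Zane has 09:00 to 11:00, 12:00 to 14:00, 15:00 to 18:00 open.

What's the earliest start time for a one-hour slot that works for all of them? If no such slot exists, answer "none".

none

Gabriel ∩ Clara: 07:00-08:00, 09:00-12:00.
Gabriel ∩ Clara ∩ Grace: 11:00-12:00.
Gabriel ∩ Clara ∩ Grace ∩ Viktor: 11:00-12:00.
Gabriel ∩ Clara ∩ Grace ∩ Viktor ∩ Zane: ∅.
There is no time when everyone is free.
No common window is at least 60 minutes long.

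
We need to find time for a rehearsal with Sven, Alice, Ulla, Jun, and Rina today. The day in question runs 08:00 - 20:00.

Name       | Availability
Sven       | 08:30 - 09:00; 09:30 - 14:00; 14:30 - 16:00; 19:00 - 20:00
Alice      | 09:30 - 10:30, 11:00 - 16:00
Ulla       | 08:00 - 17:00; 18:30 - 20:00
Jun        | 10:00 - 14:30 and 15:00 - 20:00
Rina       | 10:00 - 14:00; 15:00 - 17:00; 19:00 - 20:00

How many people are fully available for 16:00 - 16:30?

3

Ulla, Jun, and Rina can make the full 16:00-16:30 slot — that's 3.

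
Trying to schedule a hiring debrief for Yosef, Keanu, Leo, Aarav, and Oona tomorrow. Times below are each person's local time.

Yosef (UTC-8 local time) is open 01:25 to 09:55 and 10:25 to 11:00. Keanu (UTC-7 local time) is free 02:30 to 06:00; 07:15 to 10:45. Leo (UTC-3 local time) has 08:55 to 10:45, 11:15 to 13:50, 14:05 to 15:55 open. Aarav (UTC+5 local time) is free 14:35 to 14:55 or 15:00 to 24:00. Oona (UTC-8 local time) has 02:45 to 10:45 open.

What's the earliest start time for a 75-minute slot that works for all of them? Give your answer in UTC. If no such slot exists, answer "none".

14:15

Yosef in UTC: 09:25-17:55, 18:25-19:00 (add 8h to convert from UTC-8).
Keanu in UTC: 09:30-13:00, 14:15-17:45 (add 7h to convert from UTC-7).
Leo in UTC: 11:55-13:45, 14:15-16:50, 17:05-18:55 (add 3h to convert from UTC-3).
Aarav in UTC: 09:35-09:55, 10:00-19:00 (subtract 5h to convert from UTC+5).
Oona in UTC: 10:45-18:45 (add 8h to convert from UTC-8).
Yosef ∩ Keanu: 09:30-13:00, 14:15-17:45.
Yosef ∩ Keanu ∩ Leo: 11:55-13:00, 14:15-16:50, 17:05-17:45.
Yosef ∩ Keanu ∩ Leo ∩ Aarav: 11:55-13:00, 14:15-16:50, 17:05-17:45.
Yosef ∩ Keanu ∩ Leo ∩ Aarav ∩ Oona: 11:55-13:00, 14:15-16:50, 17:05-17:45.
The first common window of at least 75 minutes is 14:15-16:50, so the earliest start is 14:15.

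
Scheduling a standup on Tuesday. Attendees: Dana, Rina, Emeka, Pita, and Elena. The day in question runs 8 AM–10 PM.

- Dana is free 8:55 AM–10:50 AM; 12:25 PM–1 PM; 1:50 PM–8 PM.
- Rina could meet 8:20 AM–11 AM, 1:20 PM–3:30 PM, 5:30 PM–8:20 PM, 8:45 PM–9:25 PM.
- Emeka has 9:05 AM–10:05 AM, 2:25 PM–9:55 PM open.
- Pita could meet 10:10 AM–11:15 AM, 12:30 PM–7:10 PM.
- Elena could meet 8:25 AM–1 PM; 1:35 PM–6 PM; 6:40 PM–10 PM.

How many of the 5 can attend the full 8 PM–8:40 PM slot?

Emeka and Elena can make the full 20:00-20:40 slot — that's 2.

2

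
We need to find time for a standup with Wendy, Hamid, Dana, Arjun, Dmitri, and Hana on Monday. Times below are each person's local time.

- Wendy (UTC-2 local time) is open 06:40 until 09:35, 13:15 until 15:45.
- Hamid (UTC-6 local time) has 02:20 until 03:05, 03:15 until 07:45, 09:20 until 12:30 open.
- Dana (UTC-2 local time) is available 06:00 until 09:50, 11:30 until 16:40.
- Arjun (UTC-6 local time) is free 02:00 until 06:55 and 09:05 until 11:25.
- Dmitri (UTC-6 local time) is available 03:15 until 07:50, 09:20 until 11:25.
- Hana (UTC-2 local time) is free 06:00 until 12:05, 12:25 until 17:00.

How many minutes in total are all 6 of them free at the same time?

Wendy in UTC: 08:40-11:35, 15:15-17:45 (add 2h to convert from UTC-2).
Hamid in UTC: 08:20-09:05, 09:15-13:45, 15:20-18:30 (add 6h to convert from UTC-6).
Dana in UTC: 08:00-11:50, 13:30-18:40 (add 2h to convert from UTC-2).
Arjun in UTC: 08:00-12:55, 15:05-17:25 (add 6h to convert from UTC-6).
Dmitri in UTC: 09:15-13:50, 15:20-17:25 (add 6h to convert from UTC-6).
Hana in UTC: 08:00-14:05, 14:25-19:00 (add 2h to convert from UTC-2).
Wendy ∩ Hamid: 08:40-09:05, 09:15-11:35, 15:20-17:45.
Wendy ∩ Hamid ∩ Dana: 08:40-09:05, 09:15-11:35, 15:20-17:45.
Wendy ∩ Hamid ∩ Dana ∩ Arjun: 08:40-09:05, 09:15-11:35, 15:20-17:25.
Wendy ∩ Hamid ∩ Dana ∩ Arjun ∩ Dmitri: 09:15-11:35, 15:20-17:25.
Wendy ∩ Hamid ∩ Dana ∩ Arjun ∩ Dmitri ∩ Hana: 09:15-11:35, 15:20-17:25.
Summing the common windows: 140 + 125 = 265 minutes.

265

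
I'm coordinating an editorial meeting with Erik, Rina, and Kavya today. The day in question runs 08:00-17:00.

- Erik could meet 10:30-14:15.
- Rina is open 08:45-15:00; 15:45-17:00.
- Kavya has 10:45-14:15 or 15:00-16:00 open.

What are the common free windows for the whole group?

10:45-14:15

Erik ∩ Rina: 10:30-14:15.
Erik ∩ Rina ∩ Kavya: 10:45-14:15.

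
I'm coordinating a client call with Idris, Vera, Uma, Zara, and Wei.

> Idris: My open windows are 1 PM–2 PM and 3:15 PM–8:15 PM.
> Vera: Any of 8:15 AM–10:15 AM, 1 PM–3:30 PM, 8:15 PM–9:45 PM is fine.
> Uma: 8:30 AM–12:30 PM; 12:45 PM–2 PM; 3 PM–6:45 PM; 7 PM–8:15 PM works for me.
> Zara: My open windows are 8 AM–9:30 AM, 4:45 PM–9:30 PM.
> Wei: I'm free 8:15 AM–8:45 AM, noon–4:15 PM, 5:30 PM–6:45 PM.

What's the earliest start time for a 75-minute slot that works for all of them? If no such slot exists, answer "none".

Idris ∩ Vera: 13:00-14:00, 15:15-15:30.
Idris ∩ Vera ∩ Uma: 13:00-14:00, 15:15-15:30.
Idris ∩ Vera ∩ Uma ∩ Zara: ∅.
Idris ∩ Vera ∩ Uma ∩ Zara ∩ Wei: ∅.
There is no time when everyone is free.
No common window is at least 75 minutes long.

none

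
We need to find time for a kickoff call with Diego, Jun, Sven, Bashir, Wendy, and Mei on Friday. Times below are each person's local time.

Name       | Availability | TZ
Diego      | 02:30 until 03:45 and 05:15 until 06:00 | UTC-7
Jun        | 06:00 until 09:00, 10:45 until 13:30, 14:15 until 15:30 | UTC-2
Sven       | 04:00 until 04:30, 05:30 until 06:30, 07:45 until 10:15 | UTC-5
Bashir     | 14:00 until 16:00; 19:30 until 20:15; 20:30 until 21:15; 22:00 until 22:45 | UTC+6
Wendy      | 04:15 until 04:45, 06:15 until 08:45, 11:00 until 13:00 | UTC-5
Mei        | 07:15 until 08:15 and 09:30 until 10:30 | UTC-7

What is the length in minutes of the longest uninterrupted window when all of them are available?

Diego in UTC: 09:30-10:45, 12:15-13:00 (add 7h to convert from UTC-7).
Jun in UTC: 08:00-11:00, 12:45-15:30, 16:15-17:30 (add 2h to convert from UTC-2).
Sven in UTC: 09:00-09:30, 10:30-11:30, 12:45-15:15 (add 5h to convert from UTC-5).
Bashir in UTC: 08:00-10:00, 13:30-14:15, 14:30-15:15, 16:00-16:45 (subtract 6h to convert from UTC+6).
Wendy in UTC: 09:15-09:45, 11:15-13:45, 16:00-18:00 (add 5h to convert from UTC-5).
Mei in UTC: 14:15-15:15, 16:30-17:30 (add 7h to convert from UTC-7).
Diego ∩ Jun: 09:30-10:45, 12:45-13:00.
Diego ∩ Jun ∩ Sven: 10:30-10:45, 12:45-13:00.
Diego ∩ Jun ∩ Sven ∩ Bashir: ∅.
Diego ∩ Jun ∩ Sven ∩ Bashir ∩ Wendy: ∅.
Diego ∩ Jun ∩ Sven ∩ Bashir ∩ Wendy ∩ Mei: ∅.
There is no time when everyone is free.
No common window exists, so the longest block is 0 minutes.

0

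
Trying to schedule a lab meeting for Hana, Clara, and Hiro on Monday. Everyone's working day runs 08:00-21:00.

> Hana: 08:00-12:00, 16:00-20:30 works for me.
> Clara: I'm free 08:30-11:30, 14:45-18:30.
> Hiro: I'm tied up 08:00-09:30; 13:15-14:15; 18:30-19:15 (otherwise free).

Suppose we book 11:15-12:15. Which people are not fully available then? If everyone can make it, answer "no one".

Hana free: 08:00-12:00, 16:00-20:30.
Clara free: 08:30-11:30, 14:45-18:30.
Hiro free: 09:30-13:15, 14:15-18:30, 19:15-21:00 (invert busy blocks within the working day).
Hana: not fully free for 11:15-12:15. Clara: not fully free for 11:15-12:15. Hiro: free for 11:15-12:15.

Clara, Hana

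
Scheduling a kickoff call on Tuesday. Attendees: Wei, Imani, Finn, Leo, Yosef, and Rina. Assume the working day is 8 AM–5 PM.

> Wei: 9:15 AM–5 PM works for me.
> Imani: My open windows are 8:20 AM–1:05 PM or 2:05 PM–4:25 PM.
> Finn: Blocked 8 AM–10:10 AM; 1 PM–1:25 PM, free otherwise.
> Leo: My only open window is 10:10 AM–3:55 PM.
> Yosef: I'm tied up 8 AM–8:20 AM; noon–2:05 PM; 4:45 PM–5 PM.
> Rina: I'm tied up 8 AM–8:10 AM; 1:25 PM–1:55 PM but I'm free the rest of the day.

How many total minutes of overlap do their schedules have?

Wei free: 09:15-17:00.
Imani free: 08:20-13:05, 14:05-16:25.
Finn free: 10:10-13:00, 13:25-17:00 (invert busy blocks within the working day).
Leo free: 10:10-15:55.
Yosef free: 08:20-12:00, 14:05-16:45 (invert busy blocks within the working day).
Rina free: 08:10-13:25, 13:55-17:00 (invert busy blocks within the working day).
Wei ∩ Imani: 09:15-13:05, 14:05-16:25.
Wei ∩ Imani ∩ Finn: 10:10-13:00, 14:05-16:25.
Wei ∩ Imani ∩ Finn ∩ Leo: 10:10-13:00, 14:05-15:55.
Wei ∩ Imani ∩ Finn ∩ Leo ∩ Yosef: 10:10-12:00, 14:05-15:55.
Wei ∩ Imani ∩ Finn ∩ Leo ∩ Yosef ∩ Rina: 10:10-12:00, 14:05-15:55.
Summing the common windows: 110 + 110 = 220 minutes.

220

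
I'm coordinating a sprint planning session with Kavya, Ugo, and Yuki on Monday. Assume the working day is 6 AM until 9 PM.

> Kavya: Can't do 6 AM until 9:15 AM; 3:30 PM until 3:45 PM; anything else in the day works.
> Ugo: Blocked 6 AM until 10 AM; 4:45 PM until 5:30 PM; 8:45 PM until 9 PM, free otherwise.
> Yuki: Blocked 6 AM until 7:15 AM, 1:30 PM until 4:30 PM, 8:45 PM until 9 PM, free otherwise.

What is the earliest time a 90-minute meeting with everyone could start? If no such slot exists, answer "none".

Kavya free: 09:15-15:30, 15:45-21:00 (invert busy blocks within the working day).
Ugo free: 10:00-16:45, 17:30-20:45 (invert busy blocks within the working day).
Yuki free: 07:15-13:30, 16:30-20:45 (invert busy blocks within the working day).
Kavya ∩ Ugo: 10:00-15:30, 15:45-16:45, 17:30-20:45.
Kavya ∩ Ugo ∩ Yuki: 10:00-13:30, 16:30-16:45, 17:30-20:45.
The first common window of at least 90 minutes is 10:00-13:30, so the earliest start is 10:00.

10:00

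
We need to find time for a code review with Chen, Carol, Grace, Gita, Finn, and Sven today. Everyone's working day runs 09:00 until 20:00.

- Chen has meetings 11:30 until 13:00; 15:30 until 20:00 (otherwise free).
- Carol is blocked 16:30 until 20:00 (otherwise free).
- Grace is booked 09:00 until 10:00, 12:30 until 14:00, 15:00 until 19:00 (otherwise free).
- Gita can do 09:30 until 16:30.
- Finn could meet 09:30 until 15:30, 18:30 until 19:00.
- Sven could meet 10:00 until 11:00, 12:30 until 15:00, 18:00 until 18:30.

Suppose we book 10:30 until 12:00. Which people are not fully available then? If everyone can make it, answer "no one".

Chen free: 09:00-11:30, 13:00-15:30 (invert busy blocks within the working day).
Carol free: 09:00-16:30 (invert busy blocks within the working day).
Grace free: 10:00-12:30, 14:00-15:00, 19:00-20:00 (invert busy blocks within the working day).
Gita free: 09:30-16:30.
Finn free: 09:30-15:30, 18:30-19:00.
Sven free: 10:00-11:00, 12:30-15:00, 18:00-18:30.
Chen: not fully free for 10:30-12:00. Carol: free for 10:30-12:00. Grace: free for 10:30-12:00. Gita: free for 10:30-12:00. Finn: free for 10:30-12:00. Sven: not fully free for 10:30-12:00.

Chen, Sven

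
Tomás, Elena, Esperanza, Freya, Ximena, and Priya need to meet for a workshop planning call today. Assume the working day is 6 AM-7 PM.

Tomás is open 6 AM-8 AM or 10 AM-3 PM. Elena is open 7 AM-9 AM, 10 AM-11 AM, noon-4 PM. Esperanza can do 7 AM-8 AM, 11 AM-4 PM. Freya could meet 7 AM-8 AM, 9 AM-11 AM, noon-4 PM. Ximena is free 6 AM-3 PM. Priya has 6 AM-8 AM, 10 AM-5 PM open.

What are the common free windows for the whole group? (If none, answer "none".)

07:00-08:00, 12:00-15:00

Tomás ∩ Elena: 07:00-08:00, 10:00-11:00, 12:00-15:00.
Tomás ∩ Elena ∩ Esperanza: 07:00-08:00, 12:00-15:00.
Tomás ∩ Elena ∩ Esperanza ∩ Freya: 07:00-08:00, 12:00-15:00.
Tomás ∩ Elena ∩ Esperanza ∩ Freya ∩ Ximena: 07:00-08:00, 12:00-15:00.
Tomás ∩ Elena ∩ Esperanza ∩ Freya ∩ Ximena ∩ Priya: 07:00-08:00, 12:00-15:00.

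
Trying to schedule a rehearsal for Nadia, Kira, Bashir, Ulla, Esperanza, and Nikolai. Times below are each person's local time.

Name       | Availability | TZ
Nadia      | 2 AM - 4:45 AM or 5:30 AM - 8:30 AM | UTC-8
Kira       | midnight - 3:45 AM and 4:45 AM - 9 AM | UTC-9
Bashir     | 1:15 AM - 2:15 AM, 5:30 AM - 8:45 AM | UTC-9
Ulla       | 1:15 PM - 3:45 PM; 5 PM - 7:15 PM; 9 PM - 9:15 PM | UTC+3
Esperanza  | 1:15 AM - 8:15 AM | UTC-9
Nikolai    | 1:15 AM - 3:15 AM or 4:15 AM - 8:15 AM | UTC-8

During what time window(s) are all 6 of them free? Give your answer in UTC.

10:15-11:15, 14:30-16:15

Nadia in UTC: 10:00-12:45, 13:30-16:30 (add 8h to convert from UTC-8).
Kira in UTC: 09:00-12:45, 13:45-18:00 (add 9h to convert from UTC-9).
Bashir in UTC: 10:15-11:15, 14:30-17:45 (add 9h to convert from UTC-9).
Ulla in UTC: 10:15-12:45, 14:00-16:15, 18:00-18:15 (subtract 3h to convert from UTC+3).
Esperanza in UTC: 10:15-17:15 (add 9h to convert from UTC-9).
Nikolai in UTC: 09:15-11:15, 12:15-16:15 (add 8h to convert from UTC-8).
Nadia ∩ Kira: 10:00-12:45, 13:45-16:30.
Nadia ∩ Kira ∩ Bashir: 10:15-11:15, 14:30-16:30.
Nadia ∩ Kira ∩ Bashir ∩ Ulla: 10:15-11:15, 14:30-16:15.
Nadia ∩ Kira ∩ Bashir ∩ Ulla ∩ Esperanza: 10:15-11:15, 14:30-16:15.
Nadia ∩ Kira ∩ Bashir ∩ Ulla ∩ Esperanza ∩ Nikolai: 10:15-11:15, 14:30-16:15.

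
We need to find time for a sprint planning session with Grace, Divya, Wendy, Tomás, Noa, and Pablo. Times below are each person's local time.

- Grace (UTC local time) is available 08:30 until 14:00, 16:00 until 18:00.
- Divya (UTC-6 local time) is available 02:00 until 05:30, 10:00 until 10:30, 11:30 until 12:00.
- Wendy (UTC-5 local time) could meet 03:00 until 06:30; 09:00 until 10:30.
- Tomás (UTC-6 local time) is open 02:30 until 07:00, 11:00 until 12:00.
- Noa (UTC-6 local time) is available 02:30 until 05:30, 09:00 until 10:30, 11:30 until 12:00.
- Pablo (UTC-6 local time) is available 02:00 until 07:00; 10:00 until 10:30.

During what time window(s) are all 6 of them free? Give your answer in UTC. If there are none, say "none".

08:30-11:30

Grace in UTC: 08:30-14:00, 16:00-18:00.
Divya in UTC: 08:00-11:30, 16:00-16:30, 17:30-18:00 (add 6h to convert from UTC-6).
Wendy in UTC: 08:00-11:30, 14:00-15:30 (add 5h to convert from UTC-5).
Tomás in UTC: 08:30-13:00, 17:00-18:00 (add 6h to convert from UTC-6).
Noa in UTC: 08:30-11:30, 15:00-16:30, 17:30-18:00 (add 6h to convert from UTC-6).
Pablo in UTC: 08:00-13:00, 16:00-16:30 (add 6h to convert from UTC-6).
Grace ∩ Divya: 08:30-11:30, 16:00-16:30, 17:30-18:00.
Grace ∩ Divya ∩ Wendy: 08:30-11:30.
Grace ∩ Divya ∩ Wendy ∩ Tomás: 08:30-11:30.
Grace ∩ Divya ∩ Wendy ∩ Tomás ∩ Noa: 08:30-11:30.
Grace ∩ Divya ∩ Wendy ∩ Tomás ∩ Noa ∩ Pablo: 08:30-11:30.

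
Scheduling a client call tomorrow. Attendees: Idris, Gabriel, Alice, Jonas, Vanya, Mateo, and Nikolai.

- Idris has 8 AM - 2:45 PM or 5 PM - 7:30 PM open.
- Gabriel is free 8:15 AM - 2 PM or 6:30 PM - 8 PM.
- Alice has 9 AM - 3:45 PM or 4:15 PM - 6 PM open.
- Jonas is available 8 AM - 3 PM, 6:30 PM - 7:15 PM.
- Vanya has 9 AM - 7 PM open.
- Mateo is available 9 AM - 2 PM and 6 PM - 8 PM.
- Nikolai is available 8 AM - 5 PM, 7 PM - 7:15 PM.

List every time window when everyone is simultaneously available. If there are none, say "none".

Idris ∩ Gabriel: 08:15-14:00, 18:30-19:30.
Idris ∩ Gabriel ∩ Alice: 09:00-14:00.
Idris ∩ Gabriel ∩ Alice ∩ Jonas: 09:00-14:00.
Idris ∩ Gabriel ∩ Alice ∩ Jonas ∩ Vanya: 09:00-14:00.
Idris ∩ Gabriel ∩ Alice ∩ Jonas ∩ Vanya ∩ Mateo: 09:00-14:00.
Idris ∩ Gabriel ∩ Alice ∩ Jonas ∩ Vanya ∩ Mateo ∩ Nikolai: 09:00-14:00.
So the common availability across everyone is 09:00-14:00.

09:00-14:00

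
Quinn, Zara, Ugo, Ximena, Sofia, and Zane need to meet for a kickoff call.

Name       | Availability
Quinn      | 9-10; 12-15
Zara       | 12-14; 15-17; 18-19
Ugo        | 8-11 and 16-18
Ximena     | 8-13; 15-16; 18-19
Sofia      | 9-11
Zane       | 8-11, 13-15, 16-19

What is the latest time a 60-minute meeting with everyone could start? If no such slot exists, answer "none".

none

Quinn ∩ Zara: 12:00-14:00.
Quinn ∩ Zara ∩ Ugo: ∅.
Quinn ∩ Zara ∩ Ugo ∩ Ximena: ∅.
Quinn ∩ Zara ∩ Ugo ∩ Ximena ∩ Sofia: ∅.
Quinn ∩ Zara ∩ Ugo ∩ Ximena ∩ Sofia ∩ Zane: ∅.
There is no time when everyone is free.
No common window is at least 60 minutes long.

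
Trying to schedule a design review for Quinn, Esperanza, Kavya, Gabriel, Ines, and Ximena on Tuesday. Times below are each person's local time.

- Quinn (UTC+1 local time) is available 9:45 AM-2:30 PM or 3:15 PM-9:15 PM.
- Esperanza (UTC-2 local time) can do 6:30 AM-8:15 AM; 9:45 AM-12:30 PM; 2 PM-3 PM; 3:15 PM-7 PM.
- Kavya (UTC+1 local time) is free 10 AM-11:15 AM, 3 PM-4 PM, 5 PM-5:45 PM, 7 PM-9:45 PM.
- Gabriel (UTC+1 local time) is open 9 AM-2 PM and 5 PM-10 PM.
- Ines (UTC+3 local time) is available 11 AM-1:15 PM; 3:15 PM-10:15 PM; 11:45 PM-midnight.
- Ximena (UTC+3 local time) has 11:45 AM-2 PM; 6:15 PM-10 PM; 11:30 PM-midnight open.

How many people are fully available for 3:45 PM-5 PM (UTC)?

3

Quinn in UTC: 08:45-13:30, 14:15-20:15 (subtract 1h to convert from UTC+1).
Esperanza in UTC: 08:30-10:15, 11:45-14:30, 16:00-17:00, 17:15-21:00 (add 2h to convert from UTC-2).
Kavya in UTC: 09:00-10:15, 14:00-15:00, 16:00-16:45, 18:00-20:45 (subtract 1h to convert from UTC+1).
Gabriel in UTC: 08:00-13:00, 16:00-21:00 (subtract 1h to convert from UTC+1).
Ines in UTC: 08:00-10:15, 12:15-19:15, 20:45-21:00 (subtract 3h to convert from UTC+3).
Ximena in UTC: 08:45-11:00, 15:15-19:00, 20:30-21:00 (subtract 3h to convert from UTC+3).
Quinn, Ines, and Ximena can make the full 15:45-17:00 slot — that's 3.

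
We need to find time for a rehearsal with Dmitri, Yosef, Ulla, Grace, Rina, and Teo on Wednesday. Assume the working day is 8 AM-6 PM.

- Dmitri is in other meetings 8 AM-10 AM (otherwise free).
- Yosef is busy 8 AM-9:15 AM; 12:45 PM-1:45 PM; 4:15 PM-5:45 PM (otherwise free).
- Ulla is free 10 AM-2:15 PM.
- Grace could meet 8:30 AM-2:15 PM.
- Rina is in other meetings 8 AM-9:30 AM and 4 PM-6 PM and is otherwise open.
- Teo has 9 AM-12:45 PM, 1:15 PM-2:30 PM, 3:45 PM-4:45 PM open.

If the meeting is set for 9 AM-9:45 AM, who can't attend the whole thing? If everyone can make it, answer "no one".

Dmitri, Rina, Ulla, Yosef

Dmitri free: 10:00-18:00 (invert busy blocks within the working day).
Yosef free: 09:15-12:45, 13:45-16:15, 17:45-18:00 (invert busy blocks within the working day).
Ulla free: 10:00-14:15.
Grace free: 08:30-14:15.
Rina free: 09:30-16:00 (invert busy blocks within the working day).
Teo free: 09:00-12:45, 13:15-14:30, 15:45-16:45.
Dmitri: not fully free for 09:00-09:45. Yosef: not fully free for 09:00-09:45. Ulla: not fully free for 09:00-09:45. Grace: free for 09:00-09:45. Rina: not fully free for 09:00-09:45. Teo: free for 09:00-09:45.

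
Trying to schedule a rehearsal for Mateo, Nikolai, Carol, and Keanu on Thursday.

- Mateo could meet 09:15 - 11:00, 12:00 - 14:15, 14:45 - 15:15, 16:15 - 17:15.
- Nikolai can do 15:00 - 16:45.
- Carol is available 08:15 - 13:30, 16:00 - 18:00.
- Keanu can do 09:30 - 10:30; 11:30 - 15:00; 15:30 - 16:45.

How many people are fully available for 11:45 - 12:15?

Carol and Keanu can make the full 11:45-12:15 slot — that's 2.

2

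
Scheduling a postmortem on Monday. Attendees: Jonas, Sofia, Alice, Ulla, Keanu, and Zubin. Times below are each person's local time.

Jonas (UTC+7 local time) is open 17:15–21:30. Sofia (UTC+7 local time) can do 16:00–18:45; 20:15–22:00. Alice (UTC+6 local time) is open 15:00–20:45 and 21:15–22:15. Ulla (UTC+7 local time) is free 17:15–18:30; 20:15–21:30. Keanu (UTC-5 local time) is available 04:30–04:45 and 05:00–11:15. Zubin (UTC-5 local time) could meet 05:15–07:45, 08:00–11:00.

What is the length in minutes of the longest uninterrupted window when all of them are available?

Jonas in UTC: 10:15-14:30 (subtract 7h to convert from UTC+7).
Sofia in UTC: 09:00-11:45, 13:15-15:00 (subtract 7h to convert from UTC+7).
Alice in UTC: 09:00-14:45, 15:15-16:15 (subtract 6h to convert from UTC+6).
Ulla in UTC: 10:15-11:30, 13:15-14:30 (subtract 7h to convert from UTC+7).
Keanu in UTC: 09:30-09:45, 10:00-16:15 (add 5h to convert from UTC-5).
Zubin in UTC: 10:15-12:45, 13:00-16:00 (add 5h to convert from UTC-5).
Jonas ∩ Sofia: 10:15-11:45, 13:15-14:30.
Jonas ∩ Sofia ∩ Alice: 10:15-11:45, 13:15-14:30.
Jonas ∩ Sofia ∩ Alice ∩ Ulla: 10:15-11:30, 13:15-14:30.
Jonas ∩ Sofia ∩ Alice ∩ Ulla ∩ Keanu: 10:15-11:30, 13:15-14:30.
Jonas ∩ Sofia ∩ Alice ∩ Ulla ∩ Keanu ∩ Zubin: 10:15-11:30, 13:15-14:30.
The longest is 10:15-11:30 at 75 minutes.

75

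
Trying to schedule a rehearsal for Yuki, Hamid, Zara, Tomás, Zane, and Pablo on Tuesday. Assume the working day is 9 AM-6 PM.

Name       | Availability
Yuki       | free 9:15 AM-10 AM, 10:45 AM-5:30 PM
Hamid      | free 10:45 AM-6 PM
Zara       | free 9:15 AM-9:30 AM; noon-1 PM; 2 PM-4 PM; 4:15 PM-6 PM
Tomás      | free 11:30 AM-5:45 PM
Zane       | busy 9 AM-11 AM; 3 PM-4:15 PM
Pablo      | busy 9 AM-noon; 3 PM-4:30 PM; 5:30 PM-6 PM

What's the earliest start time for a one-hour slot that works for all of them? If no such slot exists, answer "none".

Yuki free: 09:15-10:00, 10:45-17:30.
Hamid free: 10:45-18:00.
Zara free: 09:15-09:30, 12:00-13:00, 14:00-16:00, 16:15-18:00.
Tomás free: 11:30-17:45.
Zane free: 11:00-15:00, 16:15-18:00 (invert busy blocks within the working day).
Pablo free: 12:00-15:00, 16:30-17:30 (invert busy blocks within the working day).
Yuki ∩ Hamid: 10:45-17:30.
Yuki ∩ Hamid ∩ Zara: 12:00-13:00, 14:00-16:00, 16:15-17:30.
Yuki ∩ Hamid ∩ Zara ∩ Tomás: 12:00-13:00, 14:00-16:00, 16:15-17:30.
Yuki ∩ Hamid ∩ Zara ∩ Tomás ∩ Zane: 12:00-13:00, 14:00-15:00, 16:15-17:30.
Yuki ∩ Hamid ∩ Zara ∩ Tomás ∩ Zane ∩ Pablo: 12:00-13:00, 14:00-15:00, 16:30-17:30.
Those are the intersection windows.
The first common window of at least 60 minutes is 12:00-13:00, so the earliest start is 12:00.

12:00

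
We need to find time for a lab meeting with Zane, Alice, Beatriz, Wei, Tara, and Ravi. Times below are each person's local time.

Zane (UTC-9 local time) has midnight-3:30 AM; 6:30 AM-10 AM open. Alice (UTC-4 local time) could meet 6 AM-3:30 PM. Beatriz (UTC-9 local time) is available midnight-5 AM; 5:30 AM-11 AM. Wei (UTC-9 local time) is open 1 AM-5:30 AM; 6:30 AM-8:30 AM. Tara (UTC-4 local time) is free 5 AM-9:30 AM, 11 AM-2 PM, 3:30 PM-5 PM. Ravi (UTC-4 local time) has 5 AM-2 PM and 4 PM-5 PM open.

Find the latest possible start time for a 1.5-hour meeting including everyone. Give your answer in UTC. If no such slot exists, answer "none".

16:00

Zane in UTC: 09:00-12:30, 15:30-19:00 (add 9h to convert from UTC-9).
Alice in UTC: 10:00-19:30 (add 4h to convert from UTC-4).
Beatriz in UTC: 09:00-14:00, 14:30-20:00 (add 9h to convert from UTC-9).
Wei in UTC: 10:00-14:30, 15:30-17:30 (add 9h to convert from UTC-9).
Tara in UTC: 09:00-13:30, 15:00-18:00, 19:30-21:00 (add 4h to convert from UTC-4).
Ravi in UTC: 09:00-18:00, 20:00-21:00 (add 4h to convert from UTC-4).
Zane ∩ Alice: 10:00-12:30, 15:30-19:00.
Zane ∩ Alice ∩ Beatriz: 10:00-12:30, 15:30-19:00.
Zane ∩ Alice ∩ Beatriz ∩ Wei: 10:00-12:30, 15:30-17:30.
Zane ∩ Alice ∩ Beatriz ∩ Wei ∩ Tara: 10:00-12:30, 15:30-17:30.
Zane ∩ Alice ∩ Beatriz ∩ Wei ∩ Tara ∩ Ravi: 10:00-12:30, 15:30-17:30.
Those are the intersection windows.
The last common window of at least 90 minutes is 15:30-17:30; a 90-minute meeting can start as late as 16:00 and still end by 17:30.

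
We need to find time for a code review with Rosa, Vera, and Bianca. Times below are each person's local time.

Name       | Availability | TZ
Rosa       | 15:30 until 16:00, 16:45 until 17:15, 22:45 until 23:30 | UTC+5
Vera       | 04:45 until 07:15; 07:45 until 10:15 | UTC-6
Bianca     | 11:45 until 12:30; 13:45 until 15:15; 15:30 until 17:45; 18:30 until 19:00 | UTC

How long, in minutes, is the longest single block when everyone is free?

30

Rosa in UTC: 10:30-11:00, 11:45-12:15, 17:45-18:30 (subtract 5h to convert from UTC+5).
Vera in UTC: 10:45-13:15, 13:45-16:15 (add 6h to convert from UTC-6).
Bianca in UTC: 11:45-12:30, 13:45-15:15, 15:30-17:45, 18:30-19:00.
Rosa ∩ Vera: 10:45-11:00, 11:45-12:15.
Rosa ∩ Vera ∩ Bianca: 11:45-12:15.
The longest is 11:45-12:15 at 30 minutes.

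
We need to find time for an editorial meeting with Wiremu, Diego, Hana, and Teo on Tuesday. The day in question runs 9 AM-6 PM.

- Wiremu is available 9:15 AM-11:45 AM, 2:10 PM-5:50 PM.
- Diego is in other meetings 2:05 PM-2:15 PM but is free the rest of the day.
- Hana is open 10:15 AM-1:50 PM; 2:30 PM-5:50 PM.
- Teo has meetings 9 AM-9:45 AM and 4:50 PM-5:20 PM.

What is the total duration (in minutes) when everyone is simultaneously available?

260

Wiremu free: 09:15-11:45, 14:10-17:50.
Diego free: 09:00-14:05, 14:15-18:00 (invert busy blocks within the working day).
Hana free: 10:15-13:50, 14:30-17:50.
Teo free: 09:45-16:50, 17:20-18:00 (invert busy blocks within the working day).
Wiremu ∩ Diego: 09:15-11:45, 14:15-17:50.
Wiremu ∩ Diego ∩ Hana: 10:15-11:45, 14:30-17:50.
Wiremu ∩ Diego ∩ Hana ∩ Teo: 10:15-11:45, 14:30-16:50, 17:20-17:50.
Summing the common windows: 90 + 140 + 30 = 260 minutes.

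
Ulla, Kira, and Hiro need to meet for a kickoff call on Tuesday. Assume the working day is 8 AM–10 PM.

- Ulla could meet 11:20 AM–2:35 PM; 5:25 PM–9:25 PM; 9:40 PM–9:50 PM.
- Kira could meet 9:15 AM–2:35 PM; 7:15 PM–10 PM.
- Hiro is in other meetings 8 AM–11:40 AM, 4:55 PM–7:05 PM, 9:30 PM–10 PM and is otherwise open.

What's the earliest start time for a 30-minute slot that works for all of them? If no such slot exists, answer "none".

11:40

Ulla free: 11:20-14:35, 17:25-21:25, 21:40-21:50.
Kira free: 09:15-14:35, 19:15-22:00.
Hiro free: 11:40-16:55, 19:05-21:30 (invert busy blocks within the working day).
Ulla ∩ Kira: 11:20-14:35, 19:15-21:25, 21:40-21:50.
Ulla ∩ Kira ∩ Hiro: 11:40-14:35, 19:15-21:25.
The first common window of at least 30 minutes is 11:40-14:35, so the earliest start is 11:40.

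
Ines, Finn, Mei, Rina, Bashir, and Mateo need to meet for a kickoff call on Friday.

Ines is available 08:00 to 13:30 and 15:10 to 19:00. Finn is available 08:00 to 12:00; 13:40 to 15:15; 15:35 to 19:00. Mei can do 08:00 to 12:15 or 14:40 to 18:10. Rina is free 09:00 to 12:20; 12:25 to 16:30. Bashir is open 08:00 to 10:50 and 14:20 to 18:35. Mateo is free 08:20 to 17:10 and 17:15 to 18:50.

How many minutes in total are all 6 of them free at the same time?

Ines ∩ Finn: 08:00-12:00, 15:10-15:15, 15:35-19:00.
Ines ∩ Finn ∩ Mei: 08:00-12:00, 15:10-15:15, 15:35-18:10.
Ines ∩ Finn ∩ Mei ∩ Rina: 09:00-12:00, 15:10-15:15, 15:35-16:30.
Ines ∩ Finn ∩ Mei ∩ Rina ∩ Bashir: 09:00-10:50, 15:10-15:15, 15:35-16:30.
Ines ∩ Finn ∩ Mei ∩ Rina ∩ Bashir ∩ Mateo: 09:00-10:50, 15:10-15:15, 15:35-16:30.
Summing the common windows: 110 + 5 + 55 = 170 minutes.

170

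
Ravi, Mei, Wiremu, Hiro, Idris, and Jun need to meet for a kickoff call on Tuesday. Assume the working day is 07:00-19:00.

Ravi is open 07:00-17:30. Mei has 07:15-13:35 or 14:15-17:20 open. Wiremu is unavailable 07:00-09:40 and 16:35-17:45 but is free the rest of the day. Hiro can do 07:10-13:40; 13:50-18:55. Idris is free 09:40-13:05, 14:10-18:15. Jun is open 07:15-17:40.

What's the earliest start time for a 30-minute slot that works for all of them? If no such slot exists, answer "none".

Ravi free: 07:00-17:30.
Mei free: 07:15-13:35, 14:15-17:20.
Wiremu free: 09:40-16:35, 17:45-19:00 (invert busy blocks within the working day).
Hiro free: 07:10-13:40, 13:50-18:55.
Idris free: 09:40-13:05, 14:10-18:15.
Jun free: 07:15-17:40.
Ravi ∩ Mei: 07:15-13:35, 14:15-17:20.
Ravi ∩ Mei ∩ Wiremu: 09:40-13:35, 14:15-16:35.
Ravi ∩ Mei ∩ Wiremu ∩ Hiro: 09:40-13:35, 14:15-16:35.
Ravi ∩ Mei ∩ Wiremu ∩ Hiro ∩ Idris: 09:40-13:05, 14:15-16:35.
Ravi ∩ Mei ∩ Wiremu ∩ Hiro ∩ Idris ∩ Jun: 09:40-13:05, 14:15-16:35.
So the common availability across everyone is 09:40-13:05, 14:15-16:35.
The first common window of at least 30 minutes is 09:40-13:05, so the earliest start is 09:40.

09:40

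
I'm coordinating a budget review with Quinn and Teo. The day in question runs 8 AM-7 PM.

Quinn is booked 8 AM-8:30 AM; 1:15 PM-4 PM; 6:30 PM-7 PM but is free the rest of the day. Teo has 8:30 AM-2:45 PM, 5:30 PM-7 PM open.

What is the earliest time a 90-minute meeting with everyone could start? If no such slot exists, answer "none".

08:30

Quinn free: 08:30-13:15, 16:00-18:30 (invert busy blocks within the working day).
Teo free: 08:30-14:45, 17:30-19:00.
Quinn ∩ Teo: 08:30-13:15, 17:30-18:30.
So the common availability across everyone is 08:30-13:15, 17:30-18:30.
The first common window of at least 90 minutes is 08:30-13:15, so the earliest start is 08:30.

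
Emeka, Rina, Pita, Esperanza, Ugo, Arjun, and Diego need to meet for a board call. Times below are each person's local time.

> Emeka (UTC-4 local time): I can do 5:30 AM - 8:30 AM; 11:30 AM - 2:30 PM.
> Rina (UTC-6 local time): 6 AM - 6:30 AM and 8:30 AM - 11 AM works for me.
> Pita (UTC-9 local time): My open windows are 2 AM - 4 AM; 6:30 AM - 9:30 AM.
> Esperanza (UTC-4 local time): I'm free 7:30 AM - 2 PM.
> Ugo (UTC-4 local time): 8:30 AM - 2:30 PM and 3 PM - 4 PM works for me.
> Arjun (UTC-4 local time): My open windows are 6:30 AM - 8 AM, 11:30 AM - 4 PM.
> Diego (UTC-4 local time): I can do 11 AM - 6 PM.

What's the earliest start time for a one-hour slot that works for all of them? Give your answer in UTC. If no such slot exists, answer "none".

Emeka in UTC: 09:30-12:30, 15:30-18:30 (add 4h to convert from UTC-4).
Rina in UTC: 12:00-12:30, 14:30-17:00 (add 6h to convert from UTC-6).
Pita in UTC: 11:00-13:00, 15:30-18:30 (add 9h to convert from UTC-9).
Esperanza in UTC: 11:30-18:00 (add 4h to convert from UTC-4).
Ugo in UTC: 12:30-18:30, 19:00-20:00 (add 4h to convert from UTC-4).
Arjun in UTC: 10:30-12:00, 15:30-20:00 (add 4h to convert from UTC-4).
Diego in UTC: 15:00-22:00 (add 4h to convert from UTC-4).
Emeka ∩ Rina: 12:00-12:30, 15:30-17:00.
Emeka ∩ Rina ∩ Pita: 12:00-12:30, 15:30-17:00.
Emeka ∩ Rina ∩ Pita ∩ Esperanza: 12:00-12:30, 15:30-17:00.
Emeka ∩ Rina ∩ Pita ∩ Esperanza ∩ Ugo: 15:30-17:00.
Emeka ∩ Rina ∩ Pita ∩ Esperanza ∩ Ugo ∩ Arjun: 15:30-17:00.
Emeka ∩ Rina ∩ Pita ∩ Esperanza ∩ Ugo ∩ Arjun ∩ Diego: 15:30-17:00.
So the common availability across everyone is 15:30-17:00.
The first common window of at least 60 minutes is 15:30-17:00, so the earliest start is 15:30.

15:30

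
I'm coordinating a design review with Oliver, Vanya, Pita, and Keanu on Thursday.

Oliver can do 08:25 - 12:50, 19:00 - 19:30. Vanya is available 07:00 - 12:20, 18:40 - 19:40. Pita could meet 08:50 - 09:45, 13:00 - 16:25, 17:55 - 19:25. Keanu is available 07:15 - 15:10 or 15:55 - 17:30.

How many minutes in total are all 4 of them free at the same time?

Oliver ∩ Vanya: 08:25-12:20, 19:00-19:30.
Oliver ∩ Vanya ∩ Pita: 08:50-09:45, 19:00-19:25.
Oliver ∩ Vanya ∩ Pita ∩ Keanu: 08:50-09:45.
That's a single block of 55 minutes.

55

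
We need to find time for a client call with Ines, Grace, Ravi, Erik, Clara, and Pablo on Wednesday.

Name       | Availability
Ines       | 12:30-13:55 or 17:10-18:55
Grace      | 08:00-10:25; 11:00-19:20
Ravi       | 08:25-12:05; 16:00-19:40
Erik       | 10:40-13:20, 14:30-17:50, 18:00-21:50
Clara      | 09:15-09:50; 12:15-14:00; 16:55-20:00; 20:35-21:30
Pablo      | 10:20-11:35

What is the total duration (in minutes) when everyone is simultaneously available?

0

Ines ∩ Grace: 12:30-13:55, 17:10-18:55.
Ines ∩ Grace ∩ Ravi: 17:10-18:55.
Ines ∩ Grace ∩ Ravi ∩ Erik: 17:10-17:50, 18:00-18:55.
Ines ∩ Grace ∩ Ravi ∩ Erik ∩ Clara: 17:10-17:50, 18:00-18:55.
Ines ∩ Grace ∩ Ravi ∩ Erik ∩ Clara ∩ Pablo: ∅.
There is no time when everyone is free.
There is no common window, so the total is 0 minutes.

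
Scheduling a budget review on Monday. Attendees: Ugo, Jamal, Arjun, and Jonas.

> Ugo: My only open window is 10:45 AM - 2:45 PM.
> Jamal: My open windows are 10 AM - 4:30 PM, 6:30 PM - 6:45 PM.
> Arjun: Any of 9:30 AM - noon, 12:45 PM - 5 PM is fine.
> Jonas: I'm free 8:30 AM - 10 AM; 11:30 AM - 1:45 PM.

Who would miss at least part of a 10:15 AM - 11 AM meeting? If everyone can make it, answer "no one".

Ugo: not fully free for 10:15-11:00. Jamal: free for 10:15-11:00. Arjun: free for 10:15-11:00. Jonas: not fully free for 10:15-11:00.

Jonas, Ugo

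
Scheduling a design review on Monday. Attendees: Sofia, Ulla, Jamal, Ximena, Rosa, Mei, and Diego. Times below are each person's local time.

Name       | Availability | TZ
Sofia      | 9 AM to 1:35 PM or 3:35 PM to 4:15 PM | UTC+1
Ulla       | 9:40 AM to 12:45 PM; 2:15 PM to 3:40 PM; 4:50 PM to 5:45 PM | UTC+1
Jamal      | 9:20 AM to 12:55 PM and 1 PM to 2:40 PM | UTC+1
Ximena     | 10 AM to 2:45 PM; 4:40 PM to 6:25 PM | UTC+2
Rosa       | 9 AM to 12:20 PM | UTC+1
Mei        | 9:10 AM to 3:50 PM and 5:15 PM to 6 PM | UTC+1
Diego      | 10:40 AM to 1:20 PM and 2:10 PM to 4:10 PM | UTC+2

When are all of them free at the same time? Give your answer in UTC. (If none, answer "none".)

Sofia in UTC: 08:00-12:35, 14:35-15:15 (subtract 1h to convert from UTC+1).
Ulla in UTC: 08:40-11:45, 13:15-14:40, 15:50-16:45 (subtract 1h to convert from UTC+1).
Jamal in UTC: 08:20-11:55, 12:00-13:40 (subtract 1h to convert from UTC+1).
Ximena in UTC: 08:00-12:45, 14:40-16:25 (subtract 2h to convert from UTC+2).
Rosa in UTC: 08:00-11:20 (subtract 1h to convert from UTC+1).
Mei in UTC: 08:10-14:50, 16:15-17:00 (subtract 1h to convert from UTC+1).
Diego in UTC: 08:40-11:20, 12:10-14:10 (subtract 2h to convert from UTC+2).
Sofia ∩ Ulla: 08:40-11:45, 14:35-14:40.
Sofia ∩ Ulla ∩ Jamal: 08:40-11:45.
Sofia ∩ Ulla ∩ Jamal ∩ Ximena: 08:40-11:45.
Sofia ∩ Ulla ∩ Jamal ∩ Ximena ∩ Rosa: 08:40-11:20.
Sofia ∩ Ulla ∩ Jamal ∩ Ximena ∩ Rosa ∩ Mei: 08:40-11:20.
Sofia ∩ Ulla ∩ Jamal ∩ Ximena ∩ Rosa ∩ Mei ∩ Diego: 08:40-11:20.
Those are the intersection windows.

08:40-11:20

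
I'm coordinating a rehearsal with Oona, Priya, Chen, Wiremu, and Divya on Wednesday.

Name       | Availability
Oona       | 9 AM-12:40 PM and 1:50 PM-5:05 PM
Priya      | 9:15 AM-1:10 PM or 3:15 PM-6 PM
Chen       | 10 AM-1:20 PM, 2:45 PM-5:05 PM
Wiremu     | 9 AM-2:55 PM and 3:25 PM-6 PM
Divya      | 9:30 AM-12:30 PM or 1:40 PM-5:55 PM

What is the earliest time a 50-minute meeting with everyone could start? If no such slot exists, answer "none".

Oona ∩ Priya: 09:15-12:40, 15:15-17:05.
Oona ∩ Priya ∩ Chen: 10:00-12:40, 15:15-17:05.
Oona ∩ Priya ∩ Chen ∩ Wiremu: 10:00-12:40, 15:25-17:05.
Oona ∩ Priya ∩ Chen ∩ Wiremu ∩ Divya: 10:00-12:30, 15:25-17:05.
So the common availability across everyone is 10:00-12:30, 15:25-17:05.
The first common window of at least 50 minutes is 10:00-12:30, so the earliest start is 10:00.

10:00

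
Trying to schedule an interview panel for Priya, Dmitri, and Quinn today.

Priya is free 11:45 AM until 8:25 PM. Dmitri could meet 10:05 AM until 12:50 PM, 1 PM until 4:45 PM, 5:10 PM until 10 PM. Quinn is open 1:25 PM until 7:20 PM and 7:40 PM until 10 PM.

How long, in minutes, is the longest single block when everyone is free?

Priya ∩ Dmitri: 11:45-12:50, 13:00-16:45, 17:10-20:25.
Priya ∩ Dmitri ∩ Quinn: 13:25-16:45, 17:10-19:20, 19:40-20:25.
The longest is 13:25-16:45 at 200 minutes.

200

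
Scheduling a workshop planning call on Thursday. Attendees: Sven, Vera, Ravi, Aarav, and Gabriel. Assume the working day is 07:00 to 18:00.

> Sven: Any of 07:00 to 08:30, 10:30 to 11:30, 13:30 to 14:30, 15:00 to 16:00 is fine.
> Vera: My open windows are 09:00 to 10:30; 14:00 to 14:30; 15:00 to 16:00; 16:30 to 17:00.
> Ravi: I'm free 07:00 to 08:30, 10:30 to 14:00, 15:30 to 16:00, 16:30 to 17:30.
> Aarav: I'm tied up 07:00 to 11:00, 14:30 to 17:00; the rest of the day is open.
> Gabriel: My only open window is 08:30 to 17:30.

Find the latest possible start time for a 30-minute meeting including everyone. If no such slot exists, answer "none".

none

Sven free: 07:00-08:30, 10:30-11:30, 13:30-14:30, 15:00-16:00.
Vera free: 09:00-10:30, 14:00-14:30, 15:00-16:00, 16:30-17:00.
Ravi free: 07:00-08:30, 10:30-14:00, 15:30-16:00, 16:30-17:30.
Aarav free: 11:00-14:30, 17:00-18:00 (invert busy blocks within the working day).
Gabriel free: 08:30-17:30.
Sven ∩ Vera: 14:00-14:30, 15:00-16:00.
Sven ∩ Vera ∩ Ravi: 15:30-16:00.
Sven ∩ Vera ∩ Ravi ∩ Aarav: ∅.
Sven ∩ Vera ∩ Ravi ∩ Aarav ∩ Gabriel: ∅.
There is no time when everyone is free.
No common window is at least 30 minutes long.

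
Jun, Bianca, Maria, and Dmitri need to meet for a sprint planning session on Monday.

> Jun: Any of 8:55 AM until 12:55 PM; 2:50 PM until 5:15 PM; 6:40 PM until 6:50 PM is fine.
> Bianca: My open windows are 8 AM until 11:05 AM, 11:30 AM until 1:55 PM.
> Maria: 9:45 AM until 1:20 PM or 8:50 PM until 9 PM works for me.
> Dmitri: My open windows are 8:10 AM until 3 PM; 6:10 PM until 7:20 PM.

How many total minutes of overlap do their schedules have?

Jun ∩ Bianca: 08:55-11:05, 11:30-12:55.
Jun ∩ Bianca ∩ Maria: 09:45-11:05, 11:30-12:55.
Jun ∩ Bianca ∩ Maria ∩ Dmitri: 09:45-11:05, 11:30-12:55.
So the common availability across everyone is 09:45-11:05, 11:30-12:55.
Summing the common windows: 80 + 85 = 165 minutes.

165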